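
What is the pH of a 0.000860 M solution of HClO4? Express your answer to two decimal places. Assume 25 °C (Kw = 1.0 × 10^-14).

HClO4 is a strong acid and dissociates completely, so [H+] = 0.000860 M.
pH = -log(0.00086) = 3.07

pH = 3.07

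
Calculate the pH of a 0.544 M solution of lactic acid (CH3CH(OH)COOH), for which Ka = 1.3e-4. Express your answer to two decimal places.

CH3CH(OH)COOH ⇌ CH3CH(OH)COO- + H+
Ka = x²/(0.544 − x) = 1.3 × 10^-4
Since Ka ≪ C₀, x ≈ √(Ka·C₀) = 8.41 × 10^-3 M.
(x/C₀ = 1.5% < 5%, so the approximation holds.)
pH = −log[H+] = −log(8.41 × 10^-3) = 2.08

pH = 2.08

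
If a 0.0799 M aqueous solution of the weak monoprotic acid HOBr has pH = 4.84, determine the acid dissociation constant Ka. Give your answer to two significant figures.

[H+] = 10^(-4.84) = 1.45 × 10^-5 M
At equilibrium [HA] = 0.0799 − 1.45 × 10^-5 = 7.99 × 10^-2 M
Ka = [H+][A-]/[HA] = (1.45 × 10^-5)² / 7.99 × 10^-2 = 2.6 × 10^-9

Ka = 2.6 × 10^-9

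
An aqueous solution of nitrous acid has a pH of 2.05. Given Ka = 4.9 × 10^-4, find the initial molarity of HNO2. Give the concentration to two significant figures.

C₀ = 1.7 × 10^-1 M

[H+] = 10^(-2.05) = 8.91 × 10^-3 M = x
Ka = x²/(C₀ − x) ⇒ C₀ = x + x²/Ka
C₀ = 8.91 × 10^-3 + (8.91 × 10^-3)²/(4.9 × 10^-4) = 1.71 × 10^-1 M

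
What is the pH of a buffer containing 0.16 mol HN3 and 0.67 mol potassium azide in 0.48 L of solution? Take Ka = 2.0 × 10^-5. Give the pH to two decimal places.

pKa = −log(2.0 × 10^-5) = 4.699
Using pH = pKa + log([base]/[acid]) with [base]/[acid] = 0.67/0.16:
pH = 4.699 + (+0.622) = 5.32

pH = 5.32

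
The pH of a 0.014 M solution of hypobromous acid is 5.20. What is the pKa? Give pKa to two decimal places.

pKa = 8.55

[H+] = 10^(-5.20) = 6.31 × 10^-6 M
At equilibrium [HA] = 0.014 − 6.31 × 10^-6 = 1.40 × 10^-2 M
Ka = [H+][A-]/[HA] = (6.31 × 10^-6)² / 1.40 × 10^-2 = 2.84 × 10^-9
pKa = -log(2.84 × 10^-9) = 8.55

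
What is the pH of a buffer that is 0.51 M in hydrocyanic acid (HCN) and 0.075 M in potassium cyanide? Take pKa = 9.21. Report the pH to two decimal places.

pH = 8.38

pH = pKa + log([A⁻]/[HA]) = 9.21 + log(0.075/0.51)
pH = 9.21 + (-0.833) = 8.38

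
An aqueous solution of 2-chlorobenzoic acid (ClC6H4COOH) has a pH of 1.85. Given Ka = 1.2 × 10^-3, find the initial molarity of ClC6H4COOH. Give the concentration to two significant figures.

C₀ = 1.8 × 10^-1 M

[H+] = 10^(-1.85) = 1.41 × 10^-2 M = x
Ka = x²/(C₀ − x) ⇒ C₀ = x + x²/Ka
C₀ = 1.41 × 10^-2 + (1.41 × 10^-2)²/(1.2 × 10^-3) = 1.80 × 10^-1 M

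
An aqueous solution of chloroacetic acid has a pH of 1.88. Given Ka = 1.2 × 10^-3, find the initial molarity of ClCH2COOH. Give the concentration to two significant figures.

C₀ = 1.6 × 10^-1 M

[H+] = 10^(-1.88) = 1.32 × 10^-2 M = x
Ka = x²/(C₀ − x) ⇒ C₀ = x + x²/Ka
C₀ = 1.32 × 10^-2 + (1.32 × 10^-2)²/(1.2 × 10^-3) = 1.58 × 10^-1 M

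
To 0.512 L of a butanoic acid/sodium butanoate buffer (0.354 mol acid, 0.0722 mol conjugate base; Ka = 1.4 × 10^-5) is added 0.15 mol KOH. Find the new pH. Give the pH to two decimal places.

pH = 4.89

OH- converts CH3(CH2)2COOH to CH3(CH2)2COO-: CH3(CH2)2COOH → 0.204 mol, CH3(CH2)2COO- → 0.222 mol.
pKa = −log(1.4 × 10^-5) = 4.854
pH = pKa + log([A⁻]/[HA]) = 4.854 + log(0.222/0.204) = 4.854 +0.037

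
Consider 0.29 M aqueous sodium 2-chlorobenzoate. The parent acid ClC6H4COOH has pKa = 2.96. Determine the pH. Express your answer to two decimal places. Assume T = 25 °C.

ClC6H4COO- is the conjugate base of the weak acid ClC6H4COOH.
Ka = 10^(−2.96) = 1.10 × 10^-3
Kb = Kw/Ka = 1.0×10^-14 / 1.10 × 10^-3 = 9.09 × 10^-12
Kb = x²/(0.29 − x) = 9.09 × 10^-12
Since Kb ≪ C₀, x ≈ √(Kb·C₀) = 1.62 × 10^-6 M.
Check: 0.00056% ionized — well under 5%, approximation valid.
pOH = 5.79, so pH = 14.00 − pOH = 8.21

pH = 8.21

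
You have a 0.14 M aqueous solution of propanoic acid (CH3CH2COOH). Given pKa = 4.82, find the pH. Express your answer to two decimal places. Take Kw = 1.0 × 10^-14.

pH = 2.84

CH3CH2COOH ⇌ CH3CH2COO- + H+
Ka = 10^(−4.82) = 1.51 × 10^-5
Ka = x²/(0.14 − x) = 1.51 × 10^-5
Assume x ≪ 0.14: x ≈ √(1.51 × 10^-5 × 0.14) = 1.45 × 10^-3 M
(x/C₀ = 1% < 5%, so the approximation holds.)
pH = −log[H+] = −log(1.45 × 10^-3) = 2.84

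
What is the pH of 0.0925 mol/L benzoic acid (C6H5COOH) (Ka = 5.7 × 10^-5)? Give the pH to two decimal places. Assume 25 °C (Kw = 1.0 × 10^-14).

C6H5COOH ⇌ C6H5COO- + H+
Ka = [H+]²/(0.0925 − [H+]) = 5.7 × 10^-5
Since Ka ≪ C₀, [H+] ≈ √(Ka·C₀) = 2.30 × 10^-3 M.
Check: 2.5% ionized — well under 5%, approximation valid.
pH = −log[H+] = −log(2.30 × 10^-3) = 2.64

pH = 2.64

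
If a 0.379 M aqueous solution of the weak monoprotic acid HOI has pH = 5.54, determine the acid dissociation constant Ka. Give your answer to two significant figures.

Ka = 2.2 × 10^-11

[H+] = 10^(-5.54) = 2.88 × 10^-6 M
At equilibrium [HA] = 0.379 − 2.88 × 10^-6 = 3.79 × 10^-1 M
Ka = [H+][A-]/[HA] = (2.88 × 10^-6)² / 3.79 × 10^-1 = 2.2 × 10^-11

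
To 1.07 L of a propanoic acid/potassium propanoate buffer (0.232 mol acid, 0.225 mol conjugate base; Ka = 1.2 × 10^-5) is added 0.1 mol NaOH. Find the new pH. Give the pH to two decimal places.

pH = 5.31

After neutralization: n(CH3CH2COOH) = 0.132 mol, n(CH3CH2COO-) = 0.325 mol.
pKa = −log(1.2 × 10^-5) = 4.921
pH = pKa + log([A⁻]/[HA]) = 4.921 + log(0.325/0.132) = 4.921 +0.391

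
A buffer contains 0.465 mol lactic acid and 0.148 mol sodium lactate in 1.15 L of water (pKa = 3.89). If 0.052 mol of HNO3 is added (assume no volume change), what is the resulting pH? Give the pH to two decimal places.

Added H+ converts CH3CH(OH)COO- to CH3CH(OH)COOH: CH3CH(OH)COOH → 0.517 mol, CH3CH(OH)COO- → 0.096 mol.
pH = pKa + log([A⁻]/[HA]) = 3.89 + log(0.096/0.517) = 3.89 -0.731

pH = 3.16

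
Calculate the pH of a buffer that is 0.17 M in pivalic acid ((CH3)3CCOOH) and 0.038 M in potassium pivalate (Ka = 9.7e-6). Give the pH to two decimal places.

pH = 4.36

pKa = −log(9.7 × 10^-6) = 5.013
Using pH = pKa + log([base]/[acid]) with [base]/[acid] = 0.038/0.17:
pH = 5.013 + (-0.651) = 4.36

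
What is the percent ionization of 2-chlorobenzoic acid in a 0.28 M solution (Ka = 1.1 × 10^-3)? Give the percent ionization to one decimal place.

ClC6H4COOH ⇌ ClC6H4COO- + H+; let x = [H+] at equilibrium.
Solve x² + 0.0011x − 0.000308 = 0 → x = 1.70 × 10^-2 M
% ionization = x/C₀ × 100% = 1.70 × 10^-2/0.28 × 100% = 6.1%

6.1%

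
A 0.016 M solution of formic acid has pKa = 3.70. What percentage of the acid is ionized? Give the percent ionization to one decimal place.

10.6%

HCOOH ⇌ HCOO- + H+; let x = [H+] at equilibrium.
Ka = 10^(−3.70) = 2.00 × 10^-4
Solve x² + 0.0002x − 3.2e-06 = 0 → x = 1.69 × 10^-3 M
Fraction ionized = 1.69 × 10^-3 / 0.016 = 0.1056 → 10.6%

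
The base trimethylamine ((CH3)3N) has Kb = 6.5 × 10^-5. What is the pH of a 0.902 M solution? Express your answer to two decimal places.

(CH3)3N + H2O ⇌ (CH3)3NH+ + OH-
Let x = [OH-] at equilibrium. Kb = x²/(0.902 − x).
Assume x ≪ 0.902: x ≈ √(6.5 × 10^-5 × 0.902) = 7.66 × 10^-3 M
pOH = −log(7.66 × 10^-3) = 2.12; pH = 14.00 − 2.12 = 11.88

pH = 11.88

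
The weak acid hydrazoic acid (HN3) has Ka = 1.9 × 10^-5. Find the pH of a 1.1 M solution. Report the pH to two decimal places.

HN3 ⇌ N3- + H+
Let x = [H+] at equilibrium. Ka = x²/(1.1 − x).
Since Ka ≪ C₀, x ≈ √(Ka·C₀) = 4.57 × 10^-3 M.
Check: 0.42% ionized — well under 5%, approximation valid.
pH = −log(4.57 × 10^-3) = 2.34

pH = 2.34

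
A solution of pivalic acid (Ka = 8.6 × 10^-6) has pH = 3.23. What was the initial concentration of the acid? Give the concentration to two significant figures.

C₀ = 4.1 × 10^-2 M

[H+] = 10^(-3.23) = 5.89 × 10^-4 M = x
Ka = x²/(C₀ − x) ⇒ C₀ = x + x²/Ka
C₀ = 5.89 × 10^-4 + (5.89 × 10^-4)²/(8.6 × 10^-6) = 4.09 × 10^-2 M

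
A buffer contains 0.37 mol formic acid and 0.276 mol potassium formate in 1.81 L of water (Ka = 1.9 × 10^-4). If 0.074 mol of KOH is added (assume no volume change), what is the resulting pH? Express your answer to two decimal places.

OH- converts HCOOH to HCOO-: HCOOH → 0.296 mol, HCOO- → 0.35 mol.
pKa = −log(1.9 × 10^-4) = 3.721
pH = pKa + log(n_HCOO-/n_HCOOH) = 3.721 + log(0.35/0.296) = 3.721 + (+0.073)

pH = 3.79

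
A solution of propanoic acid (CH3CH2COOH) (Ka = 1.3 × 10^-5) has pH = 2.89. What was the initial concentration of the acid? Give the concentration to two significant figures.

[H+] = 10^(-2.89) = 1.29 × 10^-3 M = x
Ka = x²/(C₀ − x) ⇒ C₀ = x + x²/Ka
C₀ = 1.29 × 10^-3 + (1.29 × 10^-3)²/(1.3 × 10^-5) = 1.29 × 10^-1 M

C₀ = 1.3 × 10^-1 M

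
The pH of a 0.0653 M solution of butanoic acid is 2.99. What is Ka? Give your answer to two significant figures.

[H+] = 10^(-2.99) = 1.02 × 10^-3 M
At equilibrium [HA] = 0.0653 − 1.02 × 10^-3 = 6.43 × 10^-2 M
Ka = [H+][A-]/[HA] = (1.02 × 10^-3)² / 6.43 × 10^-2 = 1.6 × 10^-5

Ka = 1.6 × 10^-5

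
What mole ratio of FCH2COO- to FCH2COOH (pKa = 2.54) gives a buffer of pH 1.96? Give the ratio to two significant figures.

ratio = 0.26

pH = pKa + log(r) ⇒ log(r) = 1.96 − 2.54 = -0.58
r = [FCH2COO-]/[FCH2COOH] = 10^(-0.58) = 0.263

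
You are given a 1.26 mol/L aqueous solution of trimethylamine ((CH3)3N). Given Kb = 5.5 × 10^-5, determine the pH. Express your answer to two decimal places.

pH = 11.92

(CH3)3N + H2O ⇌ (CH3)3NH+ + OH-
Kb = [OH-]²/(1.26 − [OH-]) = 5.5 × 10^-5
Neglecting [OH-] in the denominator: [OH-] = √(5.5 × 10^-5 × 1.26) = 8.32 × 10^-3 M
Check: 0.66% ionized — well under 5%, approximation valid.
pOH = 2.08, so pH = 14.00 − pOH = 11.92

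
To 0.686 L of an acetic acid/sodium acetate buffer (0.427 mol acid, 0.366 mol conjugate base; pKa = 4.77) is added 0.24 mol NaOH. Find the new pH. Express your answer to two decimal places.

OH- converts CH3COOH to CH3COO-: CH3COOH → 0.187 mol, CH3COO- → 0.606 mol.
pH = pKa + log(n_CH3COO-/n_CH3COOH) = 4.77 + log(0.606/0.187) = 4.77 + (+0.511)

pH = 5.28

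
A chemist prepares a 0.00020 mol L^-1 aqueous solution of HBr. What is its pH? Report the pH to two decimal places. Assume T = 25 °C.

pH = 3.70

HBr is a strong acid and dissociates completely, so [H+] = 0.00020 M.
pH = -log(0.0002) = 3.70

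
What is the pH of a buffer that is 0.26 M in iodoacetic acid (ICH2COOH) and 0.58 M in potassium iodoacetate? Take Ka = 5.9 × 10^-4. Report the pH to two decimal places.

pH = 3.58

pKa = −log(5.9 × 10^-4) = 3.229
pH = pKa + log([A⁻]/[HA]) = 3.229 + log(0.58/0.26)
pH = 3.229 + (+0.348) = 3.58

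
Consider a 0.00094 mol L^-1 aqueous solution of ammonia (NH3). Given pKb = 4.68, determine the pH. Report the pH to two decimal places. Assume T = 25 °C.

pH = 10.11

NH3 + H2O ⇌ NH4+ + OH-
Kb = 10^(−4.68) = 2.09 × 10^-5
Kb = [OH-]²/(0.00094 − [OH-]) = 2.09 × 10^-5
The 5% rule fails; solving [OH-]² + Kb·[OH-] − Kb·C₀ = 0 exactly:
[OH-] = [−2.09e-05 + √(2.09e-05² + 7.86e-08)]/2 = 1.30 × 10^-4 M
pOH = −log(1.30 × 10^-4) = 3.89; pH = 14.00 − 3.89 = 10.11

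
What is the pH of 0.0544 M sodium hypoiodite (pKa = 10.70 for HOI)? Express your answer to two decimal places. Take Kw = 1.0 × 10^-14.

pH = 11.70

OI- is the conjugate base of the weak acid HOI.
Ka = 10^(−10.70) = 2.00 × 10^-11
Kb = Kw/Ka = 1.0×10^-14 / 2.00 × 10^-11 = 5.00 × 10^-4
From the ICE table, Kb = x²/(0.0544 − x) = 5.00 × 10^-4.
The 5% rule fails; solving x² + Kb·x − Kb·C₀ = 0 exactly:
x = (−Kb + √(Kb² + 4·Kb·C₀))/2 = 4.97 × 10^-3 M
pOH = −log(4.97 × 10^-3) = 2.30; pH = 14.00 − 2.30 = 11.70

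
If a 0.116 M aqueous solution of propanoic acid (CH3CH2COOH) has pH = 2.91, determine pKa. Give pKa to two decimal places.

pKa = 4.88

[H+] = 10^(-2.91) = 1.23 × 10^-3 M
At equilibrium [HA] = 0.116 − 1.23 × 10^-3 = 1.15 × 10^-1 M
Ka = [H+][A-]/[HA] = (1.23 × 10^-3)² / 1.15 × 10^-1 = 1.32 × 10^-5
pKa = -log(1.32 × 10^-5) = 4.88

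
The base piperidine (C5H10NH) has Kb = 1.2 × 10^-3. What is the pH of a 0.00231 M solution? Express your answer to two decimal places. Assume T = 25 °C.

C5H10NH + H2O ⇌ C5H10NH2+ + OH-
Kb = x²/(0.00231 − x) = 1.2 × 10^-3
Here C₀/Kb ≈ 1.93, so the small-x approximation fails. Use the quadratic:
x = (−Kb + √(Kb² + 4·Kb·C₀))/2 = 1.17 × 10^-3 M
pOH = 2.93, so pH = 14.00 − pOH = 11.07

pH = 11.07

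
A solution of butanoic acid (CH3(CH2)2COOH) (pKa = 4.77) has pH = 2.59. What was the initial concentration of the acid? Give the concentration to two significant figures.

[H+] = 10^(-2.59) = 2.57 × 10^-3 M = x
Ka = 10^(−4.77) = 1.70 × 10^-5
Ka = x²/(C₀ − x) ⇒ C₀ = x + x²/Ka
C₀ = 2.57 × 10^-3 + (2.57 × 10^-3)²/(1.70 × 10^-5) = 3.91 × 10^-1 M

C₀ = 3.9 × 10^-1 M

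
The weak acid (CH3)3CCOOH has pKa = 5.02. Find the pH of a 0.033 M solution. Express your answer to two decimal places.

(CH3)3CCOOH ⇌ (CH3)3CCOO- + H+
Ka = 10^(−5.02) = 9.55 × 10^-6
Ka = x²/(0.033 − x) = 9.55 × 10^-6
Neglecting x in the denominator: x = √(9.55 × 10^-6 × 0.033) = 5.61 × 10^-4 M
Check: 1.7% ionized — well under 5%, approximation valid.
pH = −log[H+] = −log(5.61 × 10^-4) = 3.25

pH = 3.25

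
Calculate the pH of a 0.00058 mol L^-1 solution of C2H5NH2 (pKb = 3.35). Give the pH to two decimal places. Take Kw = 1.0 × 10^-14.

pH = 10.52

C2H5NH2 + H2O ⇌ C2H5NH3+ + OH-
Kb = 10^(−3.35) = 4.47 × 10^-4
From the ICE table, Kb = x²/(0.00058 − x) = 4.47 × 10^-4.
x is not negligible relative to C₀; solve x² + 0.000447·x − 2.59e-07 = 0.
x = (−Kb + √(Kb² + 4·Kb·C₀))/2 = 3.33 × 10^-4 M
pOH = 3.48, so pH = 14.00 − pOH = 10.52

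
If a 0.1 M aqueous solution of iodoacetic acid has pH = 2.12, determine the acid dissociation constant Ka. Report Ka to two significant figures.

Ka = 6.2 × 10^-4

[H+] = 10^(-2.12) = 7.59 × 10^-3 M
At equilibrium [HA] = 0.1 − 7.59 × 10^-3 = 9.24 × 10^-2 M
Ka = [H+][A-]/[HA] = (7.59 × 10^-3)² / 9.24 × 10^-2 = 6.2 × 10^-4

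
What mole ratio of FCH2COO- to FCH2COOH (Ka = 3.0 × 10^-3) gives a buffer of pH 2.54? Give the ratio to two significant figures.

ratio = 1.0

pKa = -log(3.0 × 10^-3) = 2.523
pH = pKa + log(r) ⇒ log(r) = 2.54 − 2.523 = +0.017
r = [FCH2COO-]/[FCH2COOH] = 10^(+0.017) = 1.04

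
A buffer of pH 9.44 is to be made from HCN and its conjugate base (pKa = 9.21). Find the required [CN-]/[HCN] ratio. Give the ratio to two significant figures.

ratio = 1.7

pH = pKa + log(r) ⇒ log(r) = 9.44 − 9.21 = +0.23
r = [CN-]/[HCN] = 10^(+0.23) = 1.7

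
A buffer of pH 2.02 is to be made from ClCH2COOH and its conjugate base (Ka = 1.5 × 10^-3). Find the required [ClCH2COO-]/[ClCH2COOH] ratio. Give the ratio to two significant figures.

ratio = 0.16

pKa = -log(1.5 × 10^-3) = 2.824
pH = pKa + log(r) ⇒ log(r) = 2.02 − 2.824 = -0.804
r = [ClCH2COO-]/[ClCH2COOH] = 10^(-0.804) = 0.157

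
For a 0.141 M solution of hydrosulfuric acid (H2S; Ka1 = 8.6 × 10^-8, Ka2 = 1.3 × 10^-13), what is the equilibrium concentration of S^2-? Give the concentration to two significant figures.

1.3 × 10^-13 M

First ionization gives [H+] ≈ [HS-] = 1.10 × 10^-4 M.
Second step: Ka2 = [H+][S^2-]/[HS-] ≈ [S^2-] (since [H+] ≈ [HS-]).
So [S^2-] ≈ Ka2.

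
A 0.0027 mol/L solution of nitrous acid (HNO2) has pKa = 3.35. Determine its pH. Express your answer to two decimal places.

HNO2 ⇌ NO2- + H+
Ka = 10^(−3.35) = 4.47 × 10^-4
Ka = [H+]²/(0.0027 − [H+]) = 4.47 × 10^-4
Here C₀/Ka ≈ 6.04, so the small-[H+] approximation fails. Use the quadratic:
[H+] = (−Ka + √(Ka² + 4·Ka·C₀))/2 = 8.98 × 10^-4 M
pH = −log[H+] = −log(8.98 × 10^-4) = 3.05

pH = 3.05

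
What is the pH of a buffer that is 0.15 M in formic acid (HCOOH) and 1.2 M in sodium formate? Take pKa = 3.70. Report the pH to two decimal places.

Henderson–Hasselbalch: pH = pKa + log([HCOO-]/[HCOOH]) = 3.70 + log(1.2/0.15)
pH = 3.70 + (+0.903) = 4.60

pH = 4.60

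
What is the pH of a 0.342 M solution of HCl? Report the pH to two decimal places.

HCl is a strong acid and dissociates completely, so [H+] = 0.342 M.
pH = -log(0.342) = 0.47

pH = 0.47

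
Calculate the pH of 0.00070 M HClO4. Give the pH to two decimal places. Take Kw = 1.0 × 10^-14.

pH = 3.15

HClO4 is a strong acid and dissociates completely, so [H+] = 0.00070 M.
pH = -log(0.0007) = 3.15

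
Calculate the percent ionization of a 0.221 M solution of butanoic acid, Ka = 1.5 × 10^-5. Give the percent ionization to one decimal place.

0.8%

CH3(CH2)2COOH ⇌ CH3(CH2)2COO- + H+; let x = [H+] at equilibrium.
x ≈ √(Ka·C₀) = √(1.5 × 10^-5 × 0.221) = 1.82 × 10^-3 M
Fraction ionized = 1.82 × 10^-3 / 0.221 = 0.0082 → 0.8%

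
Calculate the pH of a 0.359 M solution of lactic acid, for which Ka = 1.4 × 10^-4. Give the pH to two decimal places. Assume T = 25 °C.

pH = 2.15

CH3CH(OH)COOH ⇌ CH3CH(OH)COO- + H+
Ka = [H+]²/(0.359 − [H+]) = 1.4 × 10^-4
Since Ka ≪ C₀, [H+] ≈ √(Ka·C₀) = 7.09 × 10^-3 M.
pH = −log(7.09 × 10^-3) = 2.15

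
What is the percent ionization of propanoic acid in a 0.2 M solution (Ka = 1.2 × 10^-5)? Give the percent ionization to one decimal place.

0.8%

CH3CH2COOH ⇌ CH3CH2COO- + H+; let x = [H+] at equilibrium.
x ≈ √(Ka·C₀) = √(1.2 × 10^-5 × 0.2) = 1.55 × 10^-3 M
Fraction ionized = 1.55 × 10^-3 / 0.2 = 0.0077 → 0.8%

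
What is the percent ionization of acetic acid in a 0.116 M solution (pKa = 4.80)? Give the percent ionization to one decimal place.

CH3COOH ⇌ CH3COO- + H+; let x = [H+] at equilibrium.
Ka = 10^(−4.80) = 1.58 × 10^-5
x ≈ √(Ka·C₀) = √(1.58 × 10^-5 × 0.116) = 1.35 × 10^-3 M
% ionization = x/C₀ × 100% = 1.35 × 10^-3/0.116 × 100% = 1.2%

1.2%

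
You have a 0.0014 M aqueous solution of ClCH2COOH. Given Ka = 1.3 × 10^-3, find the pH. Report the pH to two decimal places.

ClCH2COOH ⇌ ClCH2COO- + H+
From the ICE table, Ka = [H+]²/(0.0014 − [H+]) = 1.3 × 10^-3.
The 5% rule fails; solving [H+]² + Ka·[H+] − Ka·C₀ = 0 exactly:
[H+] = [−0.0013 + √(0.0013² + 7.28e-06)]/2 = 8.47 × 10^-4 M
pH = −log[H+] = −log(8.47 × 10^-4) = 3.07

pH = 3.07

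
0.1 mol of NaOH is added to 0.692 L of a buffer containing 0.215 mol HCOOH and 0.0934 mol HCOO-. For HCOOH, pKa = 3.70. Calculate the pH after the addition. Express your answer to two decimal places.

pH = 3.93

OH- converts HCOOH to HCOO-: HCOOH → 0.115 mol, HCOO- → 0.193 mol.
pH = pKa + log(n_HCOO-/n_HCOOH) = 3.70 + log(0.193/0.115) = 3.70 + (+0.225)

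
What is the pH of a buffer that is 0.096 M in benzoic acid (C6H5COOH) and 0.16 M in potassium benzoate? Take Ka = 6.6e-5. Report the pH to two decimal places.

pH = 4.40

pKa = −log(6.6 × 10^-5) = 4.180
pH = pKa + log([A⁻]/[HA]) = 4.180 + log(0.16/0.096)
pH = 4.180 + (+0.222) = 4.40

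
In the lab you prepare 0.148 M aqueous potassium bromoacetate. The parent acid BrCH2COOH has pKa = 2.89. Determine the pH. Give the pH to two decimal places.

BrCH2COO- is the conjugate base of the weak acid BrCH2COOH.
Ka = 10^(−2.89) = 1.29 × 10^-3
Kb = Kw/Ka = 1.0×10^-14 / 1.29 × 10^-3 = 7.75 × 10^-12
Kb = [OH-]²/(0.148 − [OH-]) = 7.75 × 10^-12
Neglecting [OH-] in the denominator: [OH-] = √(7.75 × 10^-12 × 0.148) = 1.07 × 10^-6 M
([OH-]/C₀ = 0.00072% < 5%, so the approximation holds.)
pOH = 5.97, so pH = 14.00 − pOH = 8.03

pH = 8.03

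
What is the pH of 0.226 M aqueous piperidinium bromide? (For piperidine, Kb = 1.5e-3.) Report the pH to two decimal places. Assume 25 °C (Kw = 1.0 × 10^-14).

pH = 5.91

C5H10NH2+ is the conjugate acid of the weak base C5H10NH.
Ka = Kw/Kb = 1.0×10^-14 / 1.5 × 10^-3 = 6.67 × 10^-12
Let x = [H+] at equilibrium. Ka = x²/(0.226 − x).
Assume x ≪ 0.226: x ≈ √(6.67 × 10^-12 × 0.226) = 1.23 × 10^-6 M
(x/C₀ = 0.00054% < 5%, so the approximation holds.)
pH = −log[H+] = −log(1.23 × 10^-6) = 5.91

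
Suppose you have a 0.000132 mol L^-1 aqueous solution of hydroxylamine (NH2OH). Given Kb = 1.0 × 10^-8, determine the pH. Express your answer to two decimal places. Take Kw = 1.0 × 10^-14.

pH = 8.06

NH2OH + H2O ⇌ NH3OH+ + OH-
Let x = [OH-] at equilibrium. Kb = x²/(0.000132 − x).
Assume x ≪ 0.000132: x ≈ √(1.0 × 10^-8 × 0.000132) = 1.15 × 10^-6 M
pOH = −log(1.15 × 10^-6) = 5.94; pH = 14.00 − 5.94 = 8.06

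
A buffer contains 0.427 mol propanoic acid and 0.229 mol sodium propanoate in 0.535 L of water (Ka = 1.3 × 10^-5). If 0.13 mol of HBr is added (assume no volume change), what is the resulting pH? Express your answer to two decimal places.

Added H+ converts CH3CH2COO- to CH3CH2COOH: CH3CH2COOH → 0.557 mol, CH3CH2COO- → 0.099 mol.
pKa = −log(1.3 × 10^-5) = 4.886
Henderson–Hasselbalch with mole ratio 0.099/0.557: pH = 4.886 + (-0.750)

pH = 4.14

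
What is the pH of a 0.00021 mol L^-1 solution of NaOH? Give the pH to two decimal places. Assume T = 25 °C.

pH = 10.32

NaOH is a strong base; [OH-] = 0.00021 M.
pOH = -log(0.00021) = 3.68
pH = 14.00 - 3.68 = 10.32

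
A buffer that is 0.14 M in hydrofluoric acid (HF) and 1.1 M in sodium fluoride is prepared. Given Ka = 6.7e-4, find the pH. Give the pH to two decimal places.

pKa = −log(6.7 × 10^-4) = 3.174
pH = pKa + log([A⁻]/[HA]) = 3.174 + log(1.1/0.14)
pH = 3.174 + (+0.895) = 4.07

pH = 4.07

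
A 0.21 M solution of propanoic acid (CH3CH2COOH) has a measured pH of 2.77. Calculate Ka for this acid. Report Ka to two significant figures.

[H+] = 10^(-2.77) = 1.70 × 10^-3 M
At equilibrium [HA] = 0.21 − 1.70 × 10^-3 = 2.08 × 10^-1 M
Ka = [H+][A-]/[HA] = (1.70 × 10^-3)² / 2.08 × 10^-1 = 1.4 × 10^-5

Ka = 1.4 × 10^-5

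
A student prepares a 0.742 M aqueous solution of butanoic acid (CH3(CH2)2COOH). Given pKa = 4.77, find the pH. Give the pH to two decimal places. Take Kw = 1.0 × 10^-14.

CH3(CH2)2COOH ⇌ CH3(CH2)2COO- + H+
Ka = 10^(−4.77) = 1.70 × 10^-5
From the ICE table, Ka = x²/(0.742 − x) = 1.70 × 10^-5.
Since Ka ≪ C₀, x ≈ √(Ka·C₀) = 3.55 × 10^-3 M.
Check: 0.48% ionized — well under 5%, approximation valid.
pH = −log[H+] = −log(3.55 × 10^-3) = 2.45

pH = 2.45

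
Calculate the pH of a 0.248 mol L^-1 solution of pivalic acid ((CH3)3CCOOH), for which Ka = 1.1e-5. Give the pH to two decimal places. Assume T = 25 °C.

(CH3)3CCOOH ⇌ (CH3)3CCOO- + H+
From the ICE table, Ka = [H+]²/(0.248 − [H+]) = 1.1 × 10^-5.
Neglecting [H+] in the denominator: [H+] = √(1.1 × 10^-5 × 0.248) = 1.65 × 10^-3 M
pH = −log(1.65 × 10^-3) = 2.78

pH = 2.78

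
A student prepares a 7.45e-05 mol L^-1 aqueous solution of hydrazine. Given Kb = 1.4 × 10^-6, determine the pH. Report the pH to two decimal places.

N2H4 + H2O ⇌ N2H5+ + OH-
From the ICE table, Kb = [OH-]²/(7.45e-05 − [OH-]) = 1.4 × 10^-6.
[OH-] is not negligible relative to C₀; solve [OH-]² + 1.4e-06·[OH-] − 1.04e-10 = 0.
[OH-] = [−1.4e-06 + √(1.4e-06² + 4.17e-10)]/2 = 9.54 × 10^-6 M
pOH = 5.02, so pH = 14.00 − pOH = 8.98

pH = 8.98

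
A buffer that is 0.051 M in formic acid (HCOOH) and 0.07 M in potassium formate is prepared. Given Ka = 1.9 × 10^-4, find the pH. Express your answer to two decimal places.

pH = 3.86

pKa = −log(1.9 × 10^-4) = 3.721
Using pH = pKa + log([base]/[acid]) with [base]/[acid] = 0.07/0.051:
pH = 3.721 + (+0.138) = 3.86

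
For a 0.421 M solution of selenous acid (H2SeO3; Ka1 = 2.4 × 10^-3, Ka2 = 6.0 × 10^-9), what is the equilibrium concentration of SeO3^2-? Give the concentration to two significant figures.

6.0 × 10^-9 M

First ionization gives [H+] ≈ [HSeO3-] = 3.06 × 10^-2 M.
Second step: Ka2 = [H+][SeO3^2-]/[HSeO3-] ≈ [SeO3^2-] (since [H+] ≈ [HSeO3-]).
So [SeO3^2-] ≈ Ka2.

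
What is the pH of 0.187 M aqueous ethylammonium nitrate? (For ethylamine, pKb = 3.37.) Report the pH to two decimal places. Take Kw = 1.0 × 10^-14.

C2H5NH3+ is the conjugate acid of the weak base C2H5NH2.
Kb = 10^(−3.37) = 4.27 × 10^-4
Ka = Kw/Kb = 1.0×10^-14 / 4.27 × 10^-4 = 2.34 × 10^-11
From the ICE table, Ka = [H+]²/(0.187 − [H+]) = 2.34 × 10^-11.
Since Ka ≪ C₀, [H+] ≈ √(Ka·C₀) = 2.09 × 10^-6 M.
([H+]/C₀ = 0.0011% < 5%, so the approximation holds.)
pH = −log(2.09 × 10^-6) = 5.68

pH = 5.68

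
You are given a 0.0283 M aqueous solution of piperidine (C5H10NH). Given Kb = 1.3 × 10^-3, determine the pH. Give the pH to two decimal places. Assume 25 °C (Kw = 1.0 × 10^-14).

pH = 11.74

C5H10NH + H2O ⇌ C5H10NH2+ + OH-
From the ICE table, Kb = [OH-]²/(0.0283 − [OH-]) = 1.3 × 10^-3.
[OH-] is not negligible relative to C₀; solve [OH-]² + 0.0013·[OH-] − 3.68e-05 = 0.
[OH-] = (−Kb + √(Kb² + 4·Kb·C₀))/2 = 5.45 × 10^-3 M
pOH = −log(5.45 × 10^-3) = 2.26; pH = 14.00 − 2.26 = 11.74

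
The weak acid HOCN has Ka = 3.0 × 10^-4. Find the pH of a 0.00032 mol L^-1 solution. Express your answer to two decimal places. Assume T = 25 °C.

HOCN ⇌ OCN- + H+
Ka = [H+]²/(0.00032 − [H+]) = 3.0 × 10^-4
Here C₀/Ka ≈ 1.07, so the small-[H+] approximation fails. Use the quadratic:
[H+] = [−0.0003 + √(0.0003² + 3.84e-07)]/2 = 1.94 × 10^-4 M
pH = −log[H+] = −log(1.94 × 10^-4) = 3.71

pH = 3.71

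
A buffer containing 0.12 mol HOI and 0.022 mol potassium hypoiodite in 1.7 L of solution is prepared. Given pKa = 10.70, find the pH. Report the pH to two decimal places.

pH = pKa + log([A⁻]/[HA]) = 10.70 + log(0.022/0.12)
pH = 10.70 + (-0.737) = 9.96

pH = 9.96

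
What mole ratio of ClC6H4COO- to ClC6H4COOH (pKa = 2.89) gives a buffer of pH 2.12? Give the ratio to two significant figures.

ratio = 0.17

pH = pKa + log(r) ⇒ log(r) = 2.12 − 2.89 = -0.77
r = [ClC6H4COO-]/[ClC6H4COOH] = 10^(-0.77) = 0.17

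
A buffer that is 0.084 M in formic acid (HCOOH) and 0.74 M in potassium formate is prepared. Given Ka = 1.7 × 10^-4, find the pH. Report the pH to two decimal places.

pKa = −log(1.7 × 10^-4) = 3.770
Henderson–Hasselbalch: pH = pKa + log([HCOO-]/[HCOOH]) = 3.770 + log(0.74/0.084)
pH = 3.770 + (+0.945) = 4.71

pH = 4.71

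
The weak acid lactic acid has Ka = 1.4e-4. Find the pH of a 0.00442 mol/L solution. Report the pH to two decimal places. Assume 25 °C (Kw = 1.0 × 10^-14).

pH = 3.14

CH3CH(OH)COOH ⇌ CH3CH(OH)COO- + H+
From the ICE table, Ka = [H+]²/(0.00442 − [H+]) = 1.4 × 10^-4.
The 5% rule fails; solving [H+]² + Ka·[H+] − Ka·C₀ = 0 exactly:
[H+] = (−Ka + √(Ka² + 4·Ka·C₀))/2 = 7.20 × 10^-4 M
pH = −log[H+] = −log(7.20 × 10^-4) = 3.14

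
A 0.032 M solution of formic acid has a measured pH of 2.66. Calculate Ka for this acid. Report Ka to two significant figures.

Ka = 1.6 × 10^-4

[H+] = 10^(-2.66) = 2.19 × 10^-3 M
At equilibrium [HA] = 0.032 − 2.19 × 10^-3 = 2.98 × 10^-2 M
Ka = [H+][A-]/[HA] = (2.19 × 10^-3)² / 2.98 × 10^-2 = 1.6 × 10^-4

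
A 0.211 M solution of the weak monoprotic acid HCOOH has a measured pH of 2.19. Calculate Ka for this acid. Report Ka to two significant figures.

Ka = 2.0 × 10^-4

[H+] = 10^(-2.19) = 6.46 × 10^-3 M
At equilibrium [HA] = 0.211 − 6.46 × 10^-3 = 2.05 × 10^-1 M
Ka = [H+][A-]/[HA] = (6.46 × 10^-3)² / 2.05 × 10^-1 = 2.0 × 10^-4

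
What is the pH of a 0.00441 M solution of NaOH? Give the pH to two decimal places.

NaOH is a strong base; [OH-] = 0.00441 M.
pOH = -log(0.00441) = 2.36
pH = 14.00 - 2.36 = 11.64

pH = 11.64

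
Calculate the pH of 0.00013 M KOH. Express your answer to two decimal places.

pH = 10.11

KOH is a strong base; [OH-] = 0.00013 M.
pOH = -log(0.00013) = 3.89
pH = 14.00 - 3.89 = 10.11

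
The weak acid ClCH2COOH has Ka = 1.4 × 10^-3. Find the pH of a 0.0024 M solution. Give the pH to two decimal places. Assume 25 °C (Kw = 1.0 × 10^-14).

ClCH2COOH ⇌ ClCH2COO- + H+
Ka = [H+]²/(0.0024 − [H+]) = 1.4 × 10^-3
[H+] is not negligible relative to C₀; solve [H+]² + 0.0014·[H+] − 3.36e-06 = 0.
[H+] = (−Ka + √(Ka² + 4·Ka·C₀))/2 = 1.26 × 10^-3 M
pH = −log[H+] = −log(1.26 × 10^-3) = 2.90

pH = 2.90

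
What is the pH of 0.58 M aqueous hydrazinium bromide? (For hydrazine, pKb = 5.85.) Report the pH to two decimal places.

pH = 4.19

N2H5+ is the conjugate acid of the weak base N2H4.
Kb = 10^(−5.85) = 1.41 × 10^-6
Ka = Kw/Kb = 1.0×10^-14 / 1.41 × 10^-6 = 7.09 × 10^-9
Let x = [H+] at equilibrium. Ka = x²/(0.58 − x).
Assume x ≪ 0.58: x ≈ √(7.09 × 10^-9 × 0.58) = 6.41 × 10^-5 M
Check: 0.011% ionized — well under 5%, approximation valid.
pH = −log(6.41 × 10^-5) = 4.19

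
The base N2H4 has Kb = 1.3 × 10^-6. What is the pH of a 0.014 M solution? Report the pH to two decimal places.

N2H4 + H2O ⇌ N2H5+ + OH-
Let x = [OH-] at equilibrium. Kb = x²/(0.014 − x).
Since Kb ≪ C₀, x ≈ √(Kb·C₀) = 1.35 × 10^-4 M.
pOH = 3.87, so pH = 14.00 − pOH = 10.13

pH = 10.13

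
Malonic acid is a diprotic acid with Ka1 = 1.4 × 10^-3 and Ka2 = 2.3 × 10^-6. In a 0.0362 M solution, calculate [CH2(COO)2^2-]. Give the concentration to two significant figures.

2.3 × 10^-6 M

First ionization gives [H+] ≈ [CH2(COOH)COO-] = 6.45 × 10^-3 M.
Second step: Ka2 = [H+][CH2(COO)2^2-]/[CH2(COOH)COO-] ≈ [CH2(COO)2^2-] (since [H+] ≈ [CH2(COOH)COO-]).
So [CH2(COO)2^2-] ≈ Ka2.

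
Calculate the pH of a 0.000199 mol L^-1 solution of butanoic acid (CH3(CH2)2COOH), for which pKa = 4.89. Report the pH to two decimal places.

pH = 4.35

CH3(CH2)2COOH ⇌ CH3(CH2)2COO- + H+
Ka = 10^(−4.89) = 1.29 × 10^-5
Ka = [H+]²/(0.000199 − [H+]) = 1.29 × 10^-5
[H+] is not negligible relative to C₀; solve [H+]² + 1.29e-05·[H+] − 2.57e-09 = 0.
[H+] = (−Ka + √(Ka² + 4·Ka·C₀))/2 = 4.46 × 10^-5 M
pH = −log(4.46 × 10^-5) = 4.35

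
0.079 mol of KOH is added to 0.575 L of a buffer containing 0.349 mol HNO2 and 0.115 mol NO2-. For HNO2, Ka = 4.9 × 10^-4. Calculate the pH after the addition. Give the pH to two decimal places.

After neutralization: n(HNO2) = 0.27 mol, n(NO2-) = 0.194 mol.
pKa = −log(4.9 × 10^-4) = 3.310
pH = pKa + log(n_NO2-/n_HNO2) = 3.310 + log(0.194/0.27) = 3.310 + (-0.144)

pH = 3.17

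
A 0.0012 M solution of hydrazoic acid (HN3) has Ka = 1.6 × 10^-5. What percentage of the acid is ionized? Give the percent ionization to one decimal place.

10.9%

HN3 ⇌ N3- + H+; let x = [H+] at equilibrium.
Ka = x²/(C₀ − x); solving the quadratic gives x = 1.31 × 10^-4 M.
% ionization = x/C₀ × 100% = 1.31 × 10^-4/0.0012 × 100% = 10.9%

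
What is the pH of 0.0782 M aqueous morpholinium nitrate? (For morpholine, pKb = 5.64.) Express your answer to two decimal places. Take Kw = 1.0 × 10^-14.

pH = 4.73

C4H8ONH2+ is the conjugate acid of the weak base C4H8ONH.
Kb = 10^(−5.64) = 2.29 × 10^-6
Ka = Kw/Kb = 1.0×10^-14 / 2.29 × 10^-6 = 4.37 × 10^-9
Let x = [H+] at equilibrium. Ka = x²/(0.0782 − x).
Since Ka ≪ C₀, x ≈ √(Ka·C₀) = 1.85 × 10^-5 M.
(x/C₀ = 0.024% < 5%, so the approximation holds.)
pH = −log[H+] = −log(1.85 × 10^-5) = 4.73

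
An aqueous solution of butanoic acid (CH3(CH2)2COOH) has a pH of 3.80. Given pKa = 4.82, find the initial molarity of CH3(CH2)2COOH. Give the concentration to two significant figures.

[H+] = 10^(-3.80) = 1.58 × 10^-4 M = x
Ka = 10^(−4.82) = 1.51 × 10^-5
Ka = x²/(C₀ − x) ⇒ C₀ = x + x²/Ka
C₀ = 1.58 × 10^-4 + (1.58 × 10^-4)²/(1.51 × 10^-5) = 1.81 × 10^-3 M

C₀ = 1.8 × 10^-3 M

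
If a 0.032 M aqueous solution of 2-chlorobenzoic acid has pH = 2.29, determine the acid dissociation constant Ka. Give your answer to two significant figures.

[H+] = 10^(-2.29) = 5.13 × 10^-3 M
At equilibrium [HA] = 0.032 − 5.13 × 10^-3 = 2.69 × 10^-2 M
Ka = [H+][A-]/[HA] = (5.13 × 10^-3)² / 2.69 × 10^-2 = 9.8 × 10^-4

Ka = 9.8 × 10^-4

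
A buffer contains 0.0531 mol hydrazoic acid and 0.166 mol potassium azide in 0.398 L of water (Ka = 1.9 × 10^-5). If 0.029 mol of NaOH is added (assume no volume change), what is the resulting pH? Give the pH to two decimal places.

pH = 5.63

OH- converts HN3 to N3-: HN3 → 0.0241 mol, N3- → 0.195 mol.
pKa = −log(1.9 × 10^-5) = 4.721
Henderson–Hasselbalch with mole ratio 0.195/0.0241: pH = 4.721 + (+0.908)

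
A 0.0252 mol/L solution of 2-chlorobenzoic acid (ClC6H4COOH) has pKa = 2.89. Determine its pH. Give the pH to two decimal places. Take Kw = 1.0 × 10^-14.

pH = 2.29

ClC6H4COOH ⇌ ClC6H4COO- + H+
Ka = 10^(−2.89) = 1.29 × 10^-3
From the ICE table, Ka = [H+]²/(0.0252 − [H+]) = 1.29 × 10^-3.
The 5% rule fails; solving [H+]² + Ka·[H+] − Ka·C₀ = 0 exactly:
[H+] = (−Ka + √(Ka² + 4·Ka·C₀))/2 = 5.09 × 10^-3 M
pH = −log[H+] = −log(5.09 × 10^-3) = 2.29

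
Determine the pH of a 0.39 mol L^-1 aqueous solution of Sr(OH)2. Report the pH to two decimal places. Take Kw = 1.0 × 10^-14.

Sr(OH)2 is a strong base (each formula unit releases 2 OH-); [OH-] = 0.78 M.
pOH = -log(0.78) = 0.11
pH = 14.00 - 0.11 = 13.89

pH = 13.89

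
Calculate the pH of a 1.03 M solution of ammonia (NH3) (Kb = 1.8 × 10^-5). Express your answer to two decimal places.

pH = 11.63

NH3 + H2O ⇌ NH4+ + OH-
From the ICE table, Kb = [OH-]²/(1.03 − [OH-]) = 1.8 × 10^-5.
Since Kb ≪ C₀, [OH-] ≈ √(Kb·C₀) = 4.31 × 10^-3 M.
pOH = 2.37, so pH = 14.00 − pOH = 11.63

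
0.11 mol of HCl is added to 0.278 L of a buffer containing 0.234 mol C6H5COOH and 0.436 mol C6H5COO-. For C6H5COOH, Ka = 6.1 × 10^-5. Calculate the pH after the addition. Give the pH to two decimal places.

pH = 4.19

After neutralization: n(C6H5COOH) = 0.344 mol, n(C6H5COO-) = 0.326 mol.
pKa = −log(6.1 × 10^-5) = 4.215
Henderson–Hasselbalch with mole ratio 0.326/0.344: pH = 4.215 + (-0.023)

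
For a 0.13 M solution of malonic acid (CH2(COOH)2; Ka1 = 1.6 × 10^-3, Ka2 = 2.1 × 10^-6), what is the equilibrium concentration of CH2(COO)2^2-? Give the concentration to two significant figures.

2.1 × 10^-6 M

First ionization gives [H+] ≈ [CH2(COOH)COO-] = 1.36 × 10^-2 M.
Second step: Ka2 = [H+][CH2(COO)2^2-]/[CH2(COOH)COO-] ≈ [CH2(COO)2^2-] (since [H+] ≈ [CH2(COOH)COO-]).
So [CH2(COO)2^2-] ≈ Ka2.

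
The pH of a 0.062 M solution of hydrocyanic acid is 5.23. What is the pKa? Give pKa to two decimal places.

[H+] = 10^(-5.23) = 5.89 × 10^-6 M
At equilibrium [HA] = 0.062 − 5.89 × 10^-6 = 6.20 × 10^-2 M
Ka = [H+][A-]/[HA] = (5.89 × 10^-6)² / 6.20 × 10^-2 = 5.60 × 10^-10
pKa = -log(5.60 × 10^-10) = 9.25

pKa = 9.25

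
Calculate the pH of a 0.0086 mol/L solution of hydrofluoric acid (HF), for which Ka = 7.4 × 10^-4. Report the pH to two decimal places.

HF ⇌ F- + H+
Ka = [H+]²/(0.0086 − [H+]) = 7.4 × 10^-4
The 5% rule fails; solving [H+]² + Ka·[H+] − Ka·C₀ = 0 exactly:
[H+] = [−0.00074 + √(0.00074² + 2.55e-05)]/2 = 2.18 × 10^-3 M
pH = −log(2.18 × 10^-3) = 2.66

pH = 2.66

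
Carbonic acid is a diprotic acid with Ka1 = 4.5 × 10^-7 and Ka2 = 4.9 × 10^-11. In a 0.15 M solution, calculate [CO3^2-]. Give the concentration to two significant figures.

First ionization gives [H+] ≈ [HCO3-] = 2.60 × 10^-4 M.
Second step: Ka2 = [H+][CO3^2-]/[HCO3-] ≈ [CO3^2-] (since [H+] ≈ [HCO3-]).
So [CO3^2-] ≈ Ka2.

4.9 × 10^-11 M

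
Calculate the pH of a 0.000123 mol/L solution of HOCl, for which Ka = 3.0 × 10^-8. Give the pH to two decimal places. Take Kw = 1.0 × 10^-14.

HOCl ⇌ OCl- + H+
From the ICE table, Ka = [H+]²/(0.000123 − [H+]) = 3.0 × 10^-8.
Since Ka ≪ C₀, [H+] ≈ √(Ka·C₀) = 1.92 × 10^-6 M.
([H+]/C₀ = 1.6% < 5%, so the approximation holds.)
pH = −log[H+] = −log(1.92 × 10^-6) = 5.72

pH = 5.72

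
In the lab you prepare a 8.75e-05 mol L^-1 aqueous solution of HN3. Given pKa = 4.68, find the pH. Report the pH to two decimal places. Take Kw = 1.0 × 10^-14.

HN3 ⇌ N3- + H+
Ka = 10^(−4.68) = 2.09 × 10^-5
Ka = [H+]²/(8.75e-05 − [H+]) = 2.09 × 10^-5
The 5% rule fails; solving [H+]² + Ka·[H+] − Ka·C₀ = 0 exactly:
[H+] = (−Ka + √(Ka² + 4·Ka·C₀))/2 = 3.36 × 10^-5 M
pH = −log(3.36 × 10^-5) = 4.47

pH = 4.47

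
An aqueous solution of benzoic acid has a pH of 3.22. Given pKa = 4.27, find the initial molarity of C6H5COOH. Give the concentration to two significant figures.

[H+] = 10^(-3.22) = 6.03 × 10^-4 M = x
Ka = 10^(−4.27) = 5.37 × 10^-5
Ka = x²/(C₀ − x) ⇒ C₀ = x + x²/Ka
C₀ = 6.03 × 10^-4 + (6.03 × 10^-4)²/(5.37 × 10^-5) = 7.37 × 10^-3 M

C₀ = 7.4 × 10^-3 M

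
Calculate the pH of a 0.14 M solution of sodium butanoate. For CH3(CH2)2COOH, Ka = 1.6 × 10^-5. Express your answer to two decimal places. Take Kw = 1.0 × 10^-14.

pH = 8.97

CH3(CH2)2COO- is the conjugate base of the weak acid CH3(CH2)2COOH.
Kb = Kw/Ka = 1.0×10^-14 / 1.6 × 10^-5 = 6.25 × 10^-10
Let x = [OH-] at equilibrium. Kb = x²/(0.14 − x).
Since Kb ≪ C₀, x ≈ √(Kb·C₀) = 9.35 × 10^-6 M.
(x/C₀ = 0.0067% < 5%, so the approximation holds.)
pOH = −log(9.35 × 10^-6) = 5.03; pH = 14.00 − 5.03 = 8.97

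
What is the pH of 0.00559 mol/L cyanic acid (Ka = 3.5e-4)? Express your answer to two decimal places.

HOCN ⇌ OCN- + H+
Let x = [H+] at equilibrium. Ka = x²/(0.00559 − x).
x is not negligible relative to C₀; solve x² + 0.00035·x − 1.96e-06 = 0.
x = (−Ka + √(Ka² + 4·Ka·C₀))/2 = 1.23 × 10^-3 M
pH = −log(1.23 × 10^-3) = 2.91

pH = 2.91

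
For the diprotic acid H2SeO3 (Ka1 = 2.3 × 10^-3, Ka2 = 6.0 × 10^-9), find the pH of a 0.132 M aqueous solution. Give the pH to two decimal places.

pH = 1.79

Since Ka1 ≫ Ka2, the first ionization dominates [H+].
Ka1 = x²/(0.132 − x) = 2.3 × 10^-3
Solving the quadratic: x = (−Ka1 + √(Ka1² + 4·Ka1·C₀))/2 = 1.63 × 10^-2 M
pH = −log(1.63 × 10^-2) = 1.79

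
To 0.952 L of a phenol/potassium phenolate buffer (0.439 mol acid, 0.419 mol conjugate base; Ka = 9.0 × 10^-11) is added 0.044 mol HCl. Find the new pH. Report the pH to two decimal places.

pH = 9.94

Added H+ converts C6H5O- to C6H5OH: C6H5OH → 0.483 mol, C6H5O- → 0.375 mol.
pKa = −log(9.0 × 10^-11) = 10.046
pH = pKa + log([A⁻]/[HA]) = 10.046 + log(0.375/0.483) = 10.046 -0.110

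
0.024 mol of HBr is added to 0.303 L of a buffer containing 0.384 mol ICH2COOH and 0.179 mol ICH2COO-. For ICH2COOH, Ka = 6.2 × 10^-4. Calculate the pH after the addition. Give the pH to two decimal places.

pH = 2.79

Added H+ converts ICH2COO- to ICH2COOH: ICH2COOH → 0.408 mol, ICH2COO- → 0.155 mol.
pKa = −log(6.2 × 10^-4) = 3.208
pH = pKa + log(n_ICH2COO-/n_ICH2COOH) = 3.208 + log(0.155/0.408) = 3.208 + (-0.420)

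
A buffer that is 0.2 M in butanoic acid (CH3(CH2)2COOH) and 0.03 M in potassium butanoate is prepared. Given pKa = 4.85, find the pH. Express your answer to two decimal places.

pH = 4.03

Using pH = pKa + log([base]/[acid]) with [base]/[acid] = 0.03/0.2:
pH = 4.85 + (-0.824) = 4.03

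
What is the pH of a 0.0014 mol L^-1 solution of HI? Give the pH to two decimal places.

pH = 2.85

HI is a strong acid and dissociates completely, so [H+] = 0.0014 M.
pH = -log(0.0014) = 2.85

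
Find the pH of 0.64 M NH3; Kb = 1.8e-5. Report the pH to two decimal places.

NH3 + H2O ⇌ NH4+ + OH-
From the ICE table, Kb = [OH-]²/(0.64 − [OH-]) = 1.8 × 10^-5.
Neglecting [OH-] in the denominator: [OH-] = √(1.8 × 10^-5 × 0.64) = 3.39 × 10^-3 M
pOH = −log(3.39 × 10^-3) = 2.47; pH = 14.00 − 2.47 = 11.53

pH = 11.53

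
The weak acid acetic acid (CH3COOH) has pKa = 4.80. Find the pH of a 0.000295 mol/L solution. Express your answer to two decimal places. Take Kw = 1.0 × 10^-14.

CH3COOH ⇌ CH3COO- + H+
Ka = 10^(−4.80) = 1.58 × 10^-5
Let x = [H+] at equilibrium. Ka = x²/(0.000295 − x).
The 5% rule fails; solving x² + Ka·x − Ka·C₀ = 0 exactly:
x = [−1.58e-05 + √(1.58e-05² + 1.86e-08)]/2 = 6.08 × 10^-5 M
pH = −log(6.08 × 10^-5) = 4.22

pH = 4.22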